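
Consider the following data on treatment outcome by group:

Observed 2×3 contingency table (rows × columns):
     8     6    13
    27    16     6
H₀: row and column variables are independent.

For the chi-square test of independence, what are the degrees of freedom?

degrees of freedom = 2

df = (r−1)(c−1) = (2−1)·(3−1) = 2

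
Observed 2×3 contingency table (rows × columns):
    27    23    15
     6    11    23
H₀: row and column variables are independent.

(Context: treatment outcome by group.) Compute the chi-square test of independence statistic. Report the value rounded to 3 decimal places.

test statistic = 14.132

Row totals [65, 40], col totals [33, 34, 38], n=105
χ² = (27−20.43)²/20.43 + (23−21.05)²/21.05 + (15−23.52)²/23.52 + (6−12.57)²/12.57 + (11−12.95)²/12.95 + (23−14.48)²/14.48 = 14.1319
df = 2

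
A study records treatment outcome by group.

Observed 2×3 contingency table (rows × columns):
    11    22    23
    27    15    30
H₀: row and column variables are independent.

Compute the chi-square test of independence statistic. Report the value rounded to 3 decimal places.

test statistic = 7.097

Row totals [56, 72], col totals [38, 37, 53], n=128
χ² = (11−16.62)²/16.62 + (22−16.19)²/16.19 + (23−23.19)²/23.19 + (27−21.38)²/21.38 + (15−20.81)²/20.81 + (30−29.81)²/29.81 = 7.0966
df = 2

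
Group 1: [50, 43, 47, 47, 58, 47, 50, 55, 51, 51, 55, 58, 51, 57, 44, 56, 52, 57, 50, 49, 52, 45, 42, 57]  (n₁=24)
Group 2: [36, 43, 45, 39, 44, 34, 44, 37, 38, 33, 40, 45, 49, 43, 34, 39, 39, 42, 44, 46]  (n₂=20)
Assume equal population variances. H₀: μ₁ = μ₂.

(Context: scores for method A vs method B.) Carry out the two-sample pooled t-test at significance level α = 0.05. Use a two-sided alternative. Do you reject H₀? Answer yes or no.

x̄₁=51.000, s₁=4.890, n₁=24
x̄₂=40.700, s₂=4.473, n₂=20
s_p² = [23·4.890² + 19·4.473²]/42 = 22.1476
SE = √(s_p²·(1/24+1/20)) = 1.4249
t = (51.000−40.700)/1.4249 = 7.2288
df = 42
p-value (two-sided) = 0.00000
At α=0.05: p < α → reject H₀

reject H₀: yes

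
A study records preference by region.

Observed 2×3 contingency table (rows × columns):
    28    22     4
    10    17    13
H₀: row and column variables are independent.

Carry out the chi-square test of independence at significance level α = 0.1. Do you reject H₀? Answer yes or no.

Row totals [54, 40], col totals [38, 39, 17], n=94
χ² = (28−21.83)²/21.83 + (22−22.40)²/22.40 + (4−9.77)²/9.77 + (10−16.17)²/16.17 + (17−16.60)²/16.60 + (13−7.23)²/7.23 = 12.1157
df = 2
p-value (upper-tail) = 0.00234
At α=0.1: p < α → reject H₀

reject H₀: yes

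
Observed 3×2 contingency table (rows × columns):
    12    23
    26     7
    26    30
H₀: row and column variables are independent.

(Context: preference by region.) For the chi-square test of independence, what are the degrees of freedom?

df = (r−1)(c−1) = (3−1)·(2−1) = 2

degrees of freedom = 2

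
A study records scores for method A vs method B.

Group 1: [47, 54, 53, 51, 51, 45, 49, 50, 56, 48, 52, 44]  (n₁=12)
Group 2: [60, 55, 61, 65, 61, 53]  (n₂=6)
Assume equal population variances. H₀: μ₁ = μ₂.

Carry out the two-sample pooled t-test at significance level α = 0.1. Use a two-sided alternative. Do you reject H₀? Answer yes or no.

reject H₀: yes

x̄₁=50.000, s₁=3.593, n₁=12
x̄₂=59.167, s₂=4.401, n₂=6
s_p² = [11·3.593² + 5·4.401²]/16 = 14.9271
SE = √(s_p²·(1/12+1/6)) = 1.9318
t = (50.000−59.167)/1.9318 = -4.7452
df = 16
p-value (two-sided) = 0.00022
At α=0.1: p < α → reject H₀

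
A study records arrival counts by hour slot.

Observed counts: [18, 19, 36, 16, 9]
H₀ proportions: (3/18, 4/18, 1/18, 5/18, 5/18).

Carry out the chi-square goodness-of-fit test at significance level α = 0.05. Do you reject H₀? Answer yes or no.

n = 98; E_i = n·p_i = [16.33, 21.78, 5.44, 27.22, 27.22]
χ² = (18−16.33)²/16.33 + (19−21.78)²/21.78 + (36−5.44)²/5.44 + (16−27.22)²/27.22 + (9−27.22)²/27.22 = 188.8337
df = 4
p-value (upper-tail) = 0.00000
At α=0.05: p < α → reject H₀

reject H₀: yes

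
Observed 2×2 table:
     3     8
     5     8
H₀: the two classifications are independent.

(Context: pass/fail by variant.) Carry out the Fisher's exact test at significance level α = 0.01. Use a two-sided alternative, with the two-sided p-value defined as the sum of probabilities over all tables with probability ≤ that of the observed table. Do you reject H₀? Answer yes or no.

Margins: r₁=11, r₂=13, c₁=8, c₂=16, n=24
p_obs = C(11,3)·C(13,5)/C(24,8); sum pmf over tables with pmf ≤ p_obs
p-value (two-sided) = 0.67919
At α=0.01: p ≥ α → fail to reject H₀

reject H₀: no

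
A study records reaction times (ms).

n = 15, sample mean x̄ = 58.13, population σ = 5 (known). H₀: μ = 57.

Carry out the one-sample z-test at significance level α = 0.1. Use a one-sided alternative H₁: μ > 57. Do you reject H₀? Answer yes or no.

SE = σ/√n = 5/√15 = 1.2910
z = (x̄−μ₀)/SE = (58.13−57)/1.2910 = 0.8753
p-value (one-sided, H₁ greater) = 0.19071
At α=0.1: p ≥ α → fail to reject H₀

reject H₀: no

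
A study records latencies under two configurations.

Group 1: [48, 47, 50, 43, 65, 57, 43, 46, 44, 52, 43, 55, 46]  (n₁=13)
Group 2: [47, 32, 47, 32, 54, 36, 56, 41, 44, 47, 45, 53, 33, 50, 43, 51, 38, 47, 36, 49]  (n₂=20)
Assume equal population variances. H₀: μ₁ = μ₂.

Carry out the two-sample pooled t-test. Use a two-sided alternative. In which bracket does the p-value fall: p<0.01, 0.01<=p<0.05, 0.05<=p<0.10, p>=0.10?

x̄₁=49.154, s₁=6.594, n₁=13
x̄₂=44.050, s₂=7.451, n₂=20
s_p² = [12·6.594² + 19·7.451²]/31 = 50.8594
SE = √(s_p²·(1/13+1/20)) = 2.5407
t = (49.154−44.050)/2.5407 = 2.0088
df = 31
p-value (two-sided) = 0.05333
→ bracket: 0.05<=p<0.10

p-value bracket: 0.05<=p<0.10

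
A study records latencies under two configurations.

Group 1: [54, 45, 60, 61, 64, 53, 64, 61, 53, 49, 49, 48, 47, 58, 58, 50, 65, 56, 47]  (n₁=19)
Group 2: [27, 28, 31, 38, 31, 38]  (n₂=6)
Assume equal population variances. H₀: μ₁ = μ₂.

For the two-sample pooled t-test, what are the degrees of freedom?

df = n₁ + n₂ − 2 = 19 + 6 − 2 = 23

degrees of freedom = 23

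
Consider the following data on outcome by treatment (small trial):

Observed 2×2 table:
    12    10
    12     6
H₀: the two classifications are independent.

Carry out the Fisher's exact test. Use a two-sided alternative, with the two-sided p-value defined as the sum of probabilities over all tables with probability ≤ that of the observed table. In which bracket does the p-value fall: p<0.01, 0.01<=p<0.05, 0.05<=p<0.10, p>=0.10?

Margins: r₁=22, r₂=18, c₁=24, c₂=16, n=40
p_obs = C(22,12)·C(18,12)/C(40,24); sum pmf over tables with pmf ≤ p_obs
p-value (two-sided) = 0.52551
→ bracket: p>=0.10

p-value bracket: p>=0.10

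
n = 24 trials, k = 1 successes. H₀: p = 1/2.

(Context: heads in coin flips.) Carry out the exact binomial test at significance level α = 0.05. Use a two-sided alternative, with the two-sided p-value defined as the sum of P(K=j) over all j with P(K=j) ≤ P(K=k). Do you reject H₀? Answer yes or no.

reject H₀: yes

Exact binomial: n=24, k=1, p₀=1/2=0.5000
P(X=j) = C(n,j)·p₀^j·(1−p₀)^(n−j); p = Σ P(X=j) over j with P(X=j) ≤ P(X=1)
p-value (two-sided) = 0.00000
At α=0.05: p < α → reject H₀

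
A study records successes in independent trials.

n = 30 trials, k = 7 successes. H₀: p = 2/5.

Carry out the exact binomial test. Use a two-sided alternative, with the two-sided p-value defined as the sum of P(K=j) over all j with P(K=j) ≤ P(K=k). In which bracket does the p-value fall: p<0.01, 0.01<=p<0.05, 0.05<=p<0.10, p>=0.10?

Exact binomial: n=30, k=7, p₀=2/5=0.4000
P(X=j) = C(n,j)·p₀^j·(1−p₀)^(n−j); p = Σ P(X=j) over j with P(X=j) ≤ P(X=7)
p-value (two-sided) = 0.06476
→ bracket: 0.05<=p<0.10

p-value bracket: 0.05<=p<0.10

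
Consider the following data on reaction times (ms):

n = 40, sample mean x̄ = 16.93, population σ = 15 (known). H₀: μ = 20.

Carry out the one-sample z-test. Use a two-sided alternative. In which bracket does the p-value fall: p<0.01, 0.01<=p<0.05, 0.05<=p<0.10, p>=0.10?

p-value bracket: p>=0.10

SE = σ/√n = 15/√40 = 2.3717
z = (x̄−μ₀)/SE = (16.93−20)/2.3717 = -1.2944
p-value (two-sided) = 0.19552
→ bracket: p>=0.10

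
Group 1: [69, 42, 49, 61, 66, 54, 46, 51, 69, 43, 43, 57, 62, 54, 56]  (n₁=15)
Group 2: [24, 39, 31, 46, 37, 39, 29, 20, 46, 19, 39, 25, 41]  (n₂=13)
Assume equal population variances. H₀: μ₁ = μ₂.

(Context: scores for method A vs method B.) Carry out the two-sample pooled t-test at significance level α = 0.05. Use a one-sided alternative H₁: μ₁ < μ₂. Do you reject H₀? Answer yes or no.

x̄₁=54.800, s₁=9.237, n₁=15
x̄₂=33.462, s₂=9.369, n₂=13
s_p² = [14·9.237² + 12·9.369²]/26 = 86.4473
SE = √(s_p²·(1/15+1/13)) = 3.5232
t = (54.800−33.462)/3.5232 = 6.0566
df = 26
p-value (one-sided, H₁ less) = 1.00000
At α=0.05: p ≥ α → fail to reject H₀

reject H₀: no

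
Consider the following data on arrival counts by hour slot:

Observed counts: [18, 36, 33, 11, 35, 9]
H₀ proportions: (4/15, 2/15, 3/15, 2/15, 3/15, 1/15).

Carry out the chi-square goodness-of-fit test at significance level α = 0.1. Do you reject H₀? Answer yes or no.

n = 142; E_i = n·p_i = [37.87, 18.93, 28.40, 18.93, 28.40, 9.47]
χ² = (18−37.87)²/37.87 + (36−18.93)²/18.93 + (33−28.40)²/28.40 + (11−18.93)²/18.93 + (35−28.40)²/28.40 + (9−9.47)²/9.47 = 31.4331
df = 5
p-value (upper-tail) = 0.00001
At α=0.1: p < α → reject H₀

reject H₀: yes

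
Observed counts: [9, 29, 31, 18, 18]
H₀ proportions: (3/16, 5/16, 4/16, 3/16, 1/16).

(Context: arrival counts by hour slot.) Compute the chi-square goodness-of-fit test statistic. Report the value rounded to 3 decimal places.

test statistic = 27.183

n = 105; E_i = n·p_i = [19.69, 32.81, 26.25, 19.69, 6.56]
χ² = (9−19.69)²/19.69 + (29−32.81)²/32.81 + (31−26.25)²/26.25 + (18−19.69)²/19.69 + (18−6.56)²/6.56 = 27.1829
df = 4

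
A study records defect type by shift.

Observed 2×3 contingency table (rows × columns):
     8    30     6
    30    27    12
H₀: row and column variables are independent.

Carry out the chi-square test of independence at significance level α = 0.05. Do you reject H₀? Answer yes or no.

reject H₀: yes

Row totals [44, 69], col totals [38, 57, 18], n=113
χ² = (8−14.80)²/14.80 + (30−22.19)²/22.19 + (6−7.01)²/7.01 + (30−23.20)²/23.20 + (27−34.81)²/34.81 + (12−10.99)²/10.99 = 9.8457
df = 2
p-value (upper-tail) = 0.00728
At α=0.05: p < α → reject H₀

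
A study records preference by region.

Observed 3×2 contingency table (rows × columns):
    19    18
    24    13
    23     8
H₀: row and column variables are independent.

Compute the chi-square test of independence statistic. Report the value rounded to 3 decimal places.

test statistic = 3.868

Row totals [37, 37, 31], col totals [66, 39], n=105
χ² = (19−23.26)²/23.26 + (18−13.74)²/13.74 + (24−23.26)²/23.26 + (13−13.74)²/13.74 + (23−19.49)²/19.49 + (8−11.51)²/11.51 = 3.8683
df = 2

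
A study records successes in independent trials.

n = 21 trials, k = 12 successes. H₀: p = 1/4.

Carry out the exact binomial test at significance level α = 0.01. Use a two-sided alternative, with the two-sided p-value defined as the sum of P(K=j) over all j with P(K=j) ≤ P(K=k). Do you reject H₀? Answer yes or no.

Exact binomial: n=21, k=12, p₀=1/4=0.2500
P(X=j) = C(n,j)·p₀^j·(1−p₀)^(n−j); p = Σ P(X=j) over j with P(X=j) ≤ P(X=12)
p-value (two-sided) = 0.00169
At α=0.01: p < α → reject H₀

reject H₀: yes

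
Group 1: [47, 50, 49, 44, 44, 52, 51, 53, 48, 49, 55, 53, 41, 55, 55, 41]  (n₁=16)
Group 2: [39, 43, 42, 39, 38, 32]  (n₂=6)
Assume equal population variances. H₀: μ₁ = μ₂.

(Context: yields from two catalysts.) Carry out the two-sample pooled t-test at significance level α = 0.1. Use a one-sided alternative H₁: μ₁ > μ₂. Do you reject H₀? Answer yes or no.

reject H₀: yes

x̄₁=49.188, s₁=4.736, n₁=16
x̄₂=38.833, s₂=3.869, n₂=6
s_p² = [15·4.736² + 5·3.869²]/20 = 20.5635
SE = √(s_p²·(1/16+1/6)) = 2.1708
t = (49.188−38.833)/2.1708 = 4.7697
df = 20
p-value (one-sided, H₁ greater) = 0.00006
At α=0.1: p < α → reject H₀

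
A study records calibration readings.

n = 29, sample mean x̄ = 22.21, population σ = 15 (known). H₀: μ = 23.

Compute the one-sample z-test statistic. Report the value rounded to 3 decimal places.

test statistic = -0.284

SE = σ/√n = 15/√29 = 2.7854
z = (x̄−μ₀)/SE = (22.21−23)/2.7854 = -0.2836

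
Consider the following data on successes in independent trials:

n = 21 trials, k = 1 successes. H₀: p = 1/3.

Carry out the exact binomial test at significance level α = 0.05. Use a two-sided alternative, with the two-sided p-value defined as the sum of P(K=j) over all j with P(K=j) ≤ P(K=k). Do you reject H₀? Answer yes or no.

reject H₀: yes

Exact binomial: n=21, k=1, p₀=1/3=0.3333
P(X=j) = C(n,j)·p₀^j·(1−p₀)^(n−j); p = Σ P(X=j) over j with P(X=j) ≤ P(X=1)
p-value (two-sided) = 0.00413
At α=0.05: p < α → reject H₀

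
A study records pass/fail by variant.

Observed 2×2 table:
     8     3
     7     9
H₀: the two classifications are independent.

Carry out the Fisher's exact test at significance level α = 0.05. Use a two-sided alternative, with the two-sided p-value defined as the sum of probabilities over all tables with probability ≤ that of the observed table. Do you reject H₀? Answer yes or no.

Margins: r₁=11, r₂=16, c₁=15, c₂=12, n=27
p_obs = C(11,8)·C(16,7)/C(27,15); sum pmf over tables with pmf ≤ p_obs
p-value (two-sided) = 0.23883
At α=0.05: p ≥ α → fail to reject H₀

reject H₀: no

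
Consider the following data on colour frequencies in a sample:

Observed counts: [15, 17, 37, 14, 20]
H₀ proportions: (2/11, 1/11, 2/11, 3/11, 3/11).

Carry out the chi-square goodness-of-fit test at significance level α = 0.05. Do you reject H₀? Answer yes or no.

reject H₀: yes

n = 103; E_i = n·p_i = [18.73, 9.36, 18.73, 28.09, 28.09]
χ² = (15−18.73)²/18.73 + (17−9.36)²/9.36 + (37−18.73)²/18.73 + (14−28.09)²/28.09 + (20−28.09)²/28.09 = 34.1974
df = 4
p-value (upper-tail) = 0.00000
At α=0.05: p < α → reject H₀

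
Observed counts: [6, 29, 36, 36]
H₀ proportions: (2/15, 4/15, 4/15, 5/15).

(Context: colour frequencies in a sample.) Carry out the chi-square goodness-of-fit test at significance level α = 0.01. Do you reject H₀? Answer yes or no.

n = 107; E_i = n·p_i = [14.27, 28.53, 28.53, 35.67]
χ² = (6−14.27)²/14.27 + (29−28.53)²/28.53 + (36−28.53)²/28.53 + (36−35.67)²/35.67 = 6.7547
df = 3
p-value (upper-tail) = 0.08014
At α=0.01: p ≥ α → fail to reject H₀

reject H₀: no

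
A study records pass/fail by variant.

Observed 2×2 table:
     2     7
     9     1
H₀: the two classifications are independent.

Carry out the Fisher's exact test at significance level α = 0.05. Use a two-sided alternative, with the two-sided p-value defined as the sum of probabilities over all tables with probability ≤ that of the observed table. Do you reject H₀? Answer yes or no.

Margins: r₁=9, r₂=10, c₁=11, c₂=8, n=19
p_obs = C(9,2)·C(10,9)/C(19,11); sum pmf over tables with pmf ≤ p_obs
p-value (two-sided) = 0.00548
At α=0.05: p < α → reject H₀

reject H₀: yes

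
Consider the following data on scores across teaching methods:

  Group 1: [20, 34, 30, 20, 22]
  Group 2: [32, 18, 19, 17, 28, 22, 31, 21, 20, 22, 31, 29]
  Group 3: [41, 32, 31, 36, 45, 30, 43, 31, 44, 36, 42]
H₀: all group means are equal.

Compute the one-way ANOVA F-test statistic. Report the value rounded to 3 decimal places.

test statistic = 16.439

Group means [25.20, 24.17, 37.36], grand mean 29.536
SSB = Σnᵢ(x̄ᵢ−x̄)² = 1113.952; SSW = ΣΣ(x−x̄ᵢ)² = 847.012
MSB = 1113.952/2 = 556.9761; MSW = 847.012/25 = 33.8805
F = MSB/MSW = 16.4394
df = (2, 25)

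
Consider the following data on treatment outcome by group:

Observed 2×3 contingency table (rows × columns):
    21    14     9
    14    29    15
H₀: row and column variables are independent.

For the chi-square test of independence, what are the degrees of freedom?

degrees of freedom = 2

df = (r−1)(c−1) = (2−1)·(3−1) = 2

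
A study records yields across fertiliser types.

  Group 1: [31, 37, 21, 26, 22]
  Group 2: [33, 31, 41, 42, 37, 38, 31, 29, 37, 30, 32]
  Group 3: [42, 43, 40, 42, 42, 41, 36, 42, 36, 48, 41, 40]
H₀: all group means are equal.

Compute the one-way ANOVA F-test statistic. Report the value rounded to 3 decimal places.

Group means [27.40, 34.64, 41.08], grand mean 36.107
SSB = Σnᵢ(x̄ᵢ−x̄)² = 700.016; SSW = ΣΣ(x−x̄ᵢ)² = 492.662
MSB = 700.016/2 = 350.0082; MSW = 492.662/25 = 19.7065
F = MSB/MSW = 17.7611
df = (2, 25)

test statistic = 17.761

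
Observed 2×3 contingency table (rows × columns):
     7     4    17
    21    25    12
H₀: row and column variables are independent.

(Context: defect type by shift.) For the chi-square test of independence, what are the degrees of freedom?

df = (r−1)(c−1) = (2−1)·(3−1) = 2

degrees of freedom = 2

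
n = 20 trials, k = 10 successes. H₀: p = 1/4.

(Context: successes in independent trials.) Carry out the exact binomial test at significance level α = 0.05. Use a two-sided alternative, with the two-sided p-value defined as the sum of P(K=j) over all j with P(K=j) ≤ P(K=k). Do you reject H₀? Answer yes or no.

reject H₀: yes

Exact binomial: n=20, k=10, p₀=1/4=0.2500
P(X=j) = C(n,j)·p₀^j·(1−p₀)^(n−j); p = Σ P(X=j) over j with P(X=j) ≤ P(X=10)
p-value (two-sided) = 0.01704
At α=0.05: p < α → reject H₀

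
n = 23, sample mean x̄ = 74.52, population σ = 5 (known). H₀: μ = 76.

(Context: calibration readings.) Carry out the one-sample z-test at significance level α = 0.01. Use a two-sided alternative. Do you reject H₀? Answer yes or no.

SE = σ/√n = 5/√23 = 1.0426
z = (x̄−μ₀)/SE = (74.52−76)/1.0426 = -1.4196
p-value (two-sided) = 0.15573
At α=0.01: p ≥ α → fail to reject H₀

reject H₀: no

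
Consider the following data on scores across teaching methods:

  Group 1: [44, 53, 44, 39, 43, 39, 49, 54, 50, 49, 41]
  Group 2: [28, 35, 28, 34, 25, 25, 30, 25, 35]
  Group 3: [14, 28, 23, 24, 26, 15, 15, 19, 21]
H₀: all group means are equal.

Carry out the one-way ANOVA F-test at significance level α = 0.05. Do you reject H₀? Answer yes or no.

reject H₀: yes

Group means [45.91, 29.44, 20.56], grand mean 32.931
SSB = Σnᵢ(x̄ᵢ−x̄)² = 3340.509; SSW = ΣΣ(x−x̄ᵢ)² = 643.354
MSB = 3340.509/2 = 1670.2543; MSW = 643.354/26 = 24.7444
F = MSB/MSW = 67.5004
df = (2, 26)
p-value (upper-tail) = 0.00000
At α=0.05: p < α → reject H₀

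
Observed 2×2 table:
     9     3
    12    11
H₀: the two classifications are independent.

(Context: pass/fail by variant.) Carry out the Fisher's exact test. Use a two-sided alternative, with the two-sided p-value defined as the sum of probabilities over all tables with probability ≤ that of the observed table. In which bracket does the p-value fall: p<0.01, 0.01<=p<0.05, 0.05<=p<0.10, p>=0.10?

Margins: r₁=12, r₂=23, c₁=21, c₂=14, n=35
p_obs = C(12,9)·C(23,12)/C(35,21); sum pmf over tables with pmf ≤ p_obs
p-value (two-sided) = 0.28164
→ bracket: p>=0.10

p-value bracket: p>=0.10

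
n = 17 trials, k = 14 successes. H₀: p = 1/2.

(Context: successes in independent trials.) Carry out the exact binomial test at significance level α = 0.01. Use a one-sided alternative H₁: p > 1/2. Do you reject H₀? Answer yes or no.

reject H₀: yes

Exact binomial: n=17, k=14, p₀=1/2=0.5000
P(X≥14) from Σ C(n,i)·p₀^i·(1−p₀)^(n−i)
p-value (one-sided, H₁ greater) = 0.00636
At α=0.01: p < α → reject H₀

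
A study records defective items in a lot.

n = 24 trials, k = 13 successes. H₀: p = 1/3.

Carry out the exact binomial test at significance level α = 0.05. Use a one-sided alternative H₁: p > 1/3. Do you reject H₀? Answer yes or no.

reject H₀: yes

Exact binomial: n=24, k=13, p₀=1/3=0.3333
P(X≥13) from Σ C(n,i)·p₀^i·(1−p₀)^(n−i)
p-value (one-sided, H₁ greater) = 0.02844
At α=0.05: p < α → reject H₀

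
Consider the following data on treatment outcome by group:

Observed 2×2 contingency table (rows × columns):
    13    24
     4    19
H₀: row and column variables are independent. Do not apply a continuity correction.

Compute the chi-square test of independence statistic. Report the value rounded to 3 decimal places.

test statistic = 2.199

Row totals [37, 23], col totals [17, 43], n=60
χ² = (13−10.48)²/10.48 + (24−26.52)²/26.52 + (4−6.52)²/6.52 + (19−16.48)²/16.48 = 2.1992
df = 1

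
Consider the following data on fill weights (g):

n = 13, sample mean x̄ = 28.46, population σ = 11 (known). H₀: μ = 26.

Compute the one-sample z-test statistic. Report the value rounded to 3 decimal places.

SE = σ/√n = 11/√13 = 3.0509
z = (x̄−μ₀)/SE = (28.46−26)/3.0509 = 0.8063

test statistic = 0.806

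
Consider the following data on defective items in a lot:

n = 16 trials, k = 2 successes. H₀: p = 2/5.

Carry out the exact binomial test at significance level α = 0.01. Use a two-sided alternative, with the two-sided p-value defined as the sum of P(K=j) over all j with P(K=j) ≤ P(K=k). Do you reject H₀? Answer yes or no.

Exact binomial: n=16, k=2, p₀=2/5=0.4000
P(X=j) = C(n,j)·p₀^j·(1−p₀)^(n−j); p = Σ P(X=j) over j with P(X=j) ≤ P(X=2)
p-value (two-sided) = 0.03748
At α=0.01: p ≥ α → fail to reject H₀

reject H₀: no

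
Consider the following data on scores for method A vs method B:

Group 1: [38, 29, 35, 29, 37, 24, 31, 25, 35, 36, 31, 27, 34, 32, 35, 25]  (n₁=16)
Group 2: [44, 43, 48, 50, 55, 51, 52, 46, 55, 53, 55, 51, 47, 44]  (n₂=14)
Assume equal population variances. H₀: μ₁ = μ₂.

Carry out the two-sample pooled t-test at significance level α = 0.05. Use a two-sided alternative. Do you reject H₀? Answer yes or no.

reject H₀: yes

x̄₁=31.438, s₁=4.546, n₁=16
x̄₂=49.571, s₂=4.274, n₂=14
s_p² = [15·4.546² + 13·4.274²]/28 = 19.5488
SE = √(s_p²·(1/16+1/14)) = 1.6181
t = (31.438−49.571)/1.6181 = -11.2072
df = 28
p-value (two-sided) = 0.00000
At α=0.05: p < α → reject H₀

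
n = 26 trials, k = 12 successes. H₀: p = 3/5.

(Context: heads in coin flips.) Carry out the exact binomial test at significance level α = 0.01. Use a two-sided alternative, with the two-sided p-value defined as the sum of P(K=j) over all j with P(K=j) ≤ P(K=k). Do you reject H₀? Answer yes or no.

Exact binomial: n=26, k=12, p₀=3/5=0.6000
P(X=j) = C(n,j)·p₀^j·(1−p₀)^(n−j); p = Σ P(X=j) over j with P(X=j) ≤ P(X=12)
p-value (two-sided) = 0.16407
At α=0.01: p ≥ α → fail to reject H₀

reject H₀: no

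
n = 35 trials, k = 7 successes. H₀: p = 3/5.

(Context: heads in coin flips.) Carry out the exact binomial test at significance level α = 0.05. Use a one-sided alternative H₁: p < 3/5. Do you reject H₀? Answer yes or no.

reject H₀: yes

Exact binomial: n=35, k=7, p₀=3/5=0.6000
P(X≤7) from Σ C(n,i)·p₀^i·(1−p₀)^(n−i)
p-value (one-sided, H₁ less) = 0.00000
At α=0.05: p < α → reject H₀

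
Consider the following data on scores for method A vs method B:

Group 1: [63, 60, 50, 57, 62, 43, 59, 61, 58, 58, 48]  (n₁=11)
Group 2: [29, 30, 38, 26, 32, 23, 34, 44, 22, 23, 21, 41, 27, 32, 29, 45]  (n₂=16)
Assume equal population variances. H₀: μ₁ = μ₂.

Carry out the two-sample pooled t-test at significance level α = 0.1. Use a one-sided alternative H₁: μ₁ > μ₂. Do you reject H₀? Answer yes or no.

reject H₀: yes

x̄₁=56.273, s₁=6.420, n₁=11
x̄₂=31.000, s₂=7.677, n₂=16
s_p² = [10·6.420² + 15·7.677²]/25 = 51.8473
SE = √(s_p²·(1/11+1/16)) = 2.8203
t = (56.273−31.000)/2.8203 = 8.9611
df = 25
p-value (one-sided, H₁ greater) = 0.00000
At α=0.1: p < α → reject H₀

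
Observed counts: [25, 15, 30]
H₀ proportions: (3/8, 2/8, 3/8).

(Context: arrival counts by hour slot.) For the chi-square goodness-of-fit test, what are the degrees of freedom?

degrees of freedom = 2

df = k − 1 = 3 − 1 = 2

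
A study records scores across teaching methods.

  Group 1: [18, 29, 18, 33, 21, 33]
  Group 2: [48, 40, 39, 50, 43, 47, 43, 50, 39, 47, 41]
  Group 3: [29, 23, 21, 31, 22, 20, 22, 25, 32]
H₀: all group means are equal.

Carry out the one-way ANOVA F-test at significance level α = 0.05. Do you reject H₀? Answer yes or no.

Group means [25.33, 44.27, 25.00], grand mean 33.231
SSB = Σnᵢ(x̄ᵢ−x̄)² = 2325.100; SSW = ΣΣ(x−x̄ᵢ)² = 603.515
MSB = 2325.100/2 = 1162.5501; MSW = 603.515/23 = 26.2398
F = MSB/MSW = 44.3049
df = (2, 23)
p-value (upper-tail) = 0.00000
At α=0.05: p < α → reject H₀

reject H₀: yes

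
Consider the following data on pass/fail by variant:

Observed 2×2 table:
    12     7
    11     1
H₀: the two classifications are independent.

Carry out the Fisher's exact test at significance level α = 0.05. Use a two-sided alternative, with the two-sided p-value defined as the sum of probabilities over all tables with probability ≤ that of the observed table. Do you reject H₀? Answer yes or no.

Margins: r₁=19, r₂=12, c₁=23, c₂=8, n=31
p_obs = C(19,12)·C(12,11)/C(31,23); sum pmf over tables with pmf ≤ p_obs
p-value (two-sided) = 0.10823
At α=0.05: p ≥ α → fail to reject H₀

reject H₀: no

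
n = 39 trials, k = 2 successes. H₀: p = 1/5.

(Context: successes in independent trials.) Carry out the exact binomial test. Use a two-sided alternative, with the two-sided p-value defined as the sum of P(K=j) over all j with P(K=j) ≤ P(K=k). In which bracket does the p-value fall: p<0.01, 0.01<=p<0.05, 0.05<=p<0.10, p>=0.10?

Exact binomial: n=39, k=2, p₀=1/5=0.2000
P(X=j) = C(n,j)·p₀^j·(1−p₀)^(n−j); p = Σ P(X=j) over j with P(X=j) ≤ P(X=2)
p-value (two-sided) = 0.01553
→ bracket: 0.01<=p<0.05

p-value bracket: 0.01<=p<0.05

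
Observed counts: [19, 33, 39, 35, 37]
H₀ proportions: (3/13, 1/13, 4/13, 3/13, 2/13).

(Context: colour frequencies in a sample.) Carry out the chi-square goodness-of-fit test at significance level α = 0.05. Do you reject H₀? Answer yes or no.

n = 163; E_i = n·p_i = [37.62, 12.54, 50.15, 37.62, 25.08]
χ² = (19−37.62)²/37.62 + (33−12.54)²/12.54 + (39−50.15)²/50.15 + (35−37.62)²/37.62 + (37−25.08)²/25.08 = 50.9351
df = 4
p-value (upper-tail) = 0.00000
At α=0.05: p < α → reject H₀

reject H₀: yes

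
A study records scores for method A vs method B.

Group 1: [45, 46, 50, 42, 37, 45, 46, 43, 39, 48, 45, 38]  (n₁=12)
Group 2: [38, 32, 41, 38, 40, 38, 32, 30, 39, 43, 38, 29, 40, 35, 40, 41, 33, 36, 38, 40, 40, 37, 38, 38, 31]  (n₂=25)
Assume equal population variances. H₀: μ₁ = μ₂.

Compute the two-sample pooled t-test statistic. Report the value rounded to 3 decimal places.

x̄₁=43.667, s₁=4.008, n₁=12
x̄₂=37.000, s₂=3.786, n₂=25
s_p² = [11·4.008² + 24·3.786²]/35 = 14.8762
SE = √(s_p²·(1/12+1/25)) = 1.3545
t = (43.667−37.000)/1.3545 = 4.9218
df = 35

test statistic = 4.922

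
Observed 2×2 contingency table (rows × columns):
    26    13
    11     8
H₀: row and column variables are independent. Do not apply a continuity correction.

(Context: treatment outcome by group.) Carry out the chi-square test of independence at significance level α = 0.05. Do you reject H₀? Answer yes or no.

Row totals [39, 19], col totals [37, 21], n=58
χ² = (26−24.88)²/24.88 + (13−14.12)²/14.12 + (11−12.12)²/12.12 + (8−6.88)²/6.88 = 0.4256
df = 1
p-value (upper-tail) = 0.51415
At α=0.05: p ≥ α → fail to reject H₀

reject H₀: no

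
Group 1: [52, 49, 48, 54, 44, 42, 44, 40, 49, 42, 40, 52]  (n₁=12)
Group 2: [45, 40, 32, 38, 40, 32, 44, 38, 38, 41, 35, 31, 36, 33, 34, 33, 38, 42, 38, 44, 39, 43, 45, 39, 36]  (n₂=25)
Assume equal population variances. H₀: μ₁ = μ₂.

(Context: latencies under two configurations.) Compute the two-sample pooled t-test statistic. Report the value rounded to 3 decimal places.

test statistic = 5.197

x̄₁=46.333, s₁=4.942, n₁=12
x̄₂=38.160, s₂=4.249, n₂=25
s_p² = [11·4.942² + 24·4.249²]/35 = 20.0579
SE = √(s_p²·(1/12+1/25)) = 1.5728
t = (46.333−38.160)/1.5728 = 5.1966
df = 35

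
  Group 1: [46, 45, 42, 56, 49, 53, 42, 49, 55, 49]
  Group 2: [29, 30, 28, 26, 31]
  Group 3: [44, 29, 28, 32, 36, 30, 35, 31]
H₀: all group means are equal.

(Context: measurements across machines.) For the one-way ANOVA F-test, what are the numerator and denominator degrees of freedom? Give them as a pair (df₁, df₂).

k = 3 groups, N = 23 total
df = (k−1, N−k) = (3−1, 23−3) = (2, 20)

degrees of freedom = [2, 20]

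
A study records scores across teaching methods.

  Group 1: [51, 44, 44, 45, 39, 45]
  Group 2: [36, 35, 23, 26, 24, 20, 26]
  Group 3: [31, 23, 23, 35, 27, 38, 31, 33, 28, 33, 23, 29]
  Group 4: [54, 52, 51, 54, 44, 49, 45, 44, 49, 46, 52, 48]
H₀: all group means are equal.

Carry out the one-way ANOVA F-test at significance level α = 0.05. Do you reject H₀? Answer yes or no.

reject H₀: yes

Group means [44.67, 27.14, 29.50, 49.00], grand mean 37.838
SSB = Σnᵢ(x̄ᵢ−x̄)² = 3409.837; SSW = ΣΣ(x−x̄ᵢ)² = 709.190
MSB = 3409.837/3 = 1136.6122; MSW = 709.190/33 = 21.4906
F = MSB/MSW = 52.8888
df = (3, 33)
p-value (upper-tail) = 0.00000
At α=0.05: p < α → reject H₀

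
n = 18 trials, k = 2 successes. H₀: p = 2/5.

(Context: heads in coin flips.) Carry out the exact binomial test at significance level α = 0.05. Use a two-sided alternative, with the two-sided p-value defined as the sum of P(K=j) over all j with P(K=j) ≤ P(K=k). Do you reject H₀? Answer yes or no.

reject H₀: yes

Exact binomial: n=18, k=2, p₀=2/5=0.4000
P(X=j) = C(n,j)·p₀^j·(1−p₀)^(n−j); p = Σ P(X=j) over j with P(X=j) ≤ P(X=2)
p-value (two-sided) = 0.01398
At α=0.05: p < α → reject H₀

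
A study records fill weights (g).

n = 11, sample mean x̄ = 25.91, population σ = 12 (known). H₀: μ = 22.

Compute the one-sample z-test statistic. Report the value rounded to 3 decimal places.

test statistic = 1.081

SE = σ/√n = 12/√11 = 3.6181
z = (x̄−μ₀)/SE = (25.91−22)/3.6181 = 1.0807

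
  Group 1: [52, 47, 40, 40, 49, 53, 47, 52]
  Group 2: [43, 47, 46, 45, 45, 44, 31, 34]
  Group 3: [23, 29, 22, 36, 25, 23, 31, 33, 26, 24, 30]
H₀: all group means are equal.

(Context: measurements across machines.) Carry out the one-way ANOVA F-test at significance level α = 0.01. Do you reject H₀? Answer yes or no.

Group means [47.50, 41.88, 27.45], grand mean 37.667
SSB = Σnᵢ(x̄ᵢ−x̄)² = 2062.398; SSW = ΣΣ(x−x̄ᵢ)² = 649.602
MSB = 2062.398/2 = 1031.1989; MSW = 649.602/24 = 27.0668
F = MSB/MSW = 38.0983
df = (2, 24)
p-value (upper-tail) = 0.00000
At α=0.01: p < α → reject H₀

reject H₀: yes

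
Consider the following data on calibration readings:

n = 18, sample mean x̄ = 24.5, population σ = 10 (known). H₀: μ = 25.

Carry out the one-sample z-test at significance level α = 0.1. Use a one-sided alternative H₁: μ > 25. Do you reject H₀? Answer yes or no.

SE = σ/√n = 10/√18 = 2.3570
z = (x̄−μ₀)/SE = (24.5−25)/2.3570 = -0.2121
p-value (one-sided, H₁ greater) = 0.58400
At α=0.1: p ≥ α → fail to reject H₀

reject H₀: no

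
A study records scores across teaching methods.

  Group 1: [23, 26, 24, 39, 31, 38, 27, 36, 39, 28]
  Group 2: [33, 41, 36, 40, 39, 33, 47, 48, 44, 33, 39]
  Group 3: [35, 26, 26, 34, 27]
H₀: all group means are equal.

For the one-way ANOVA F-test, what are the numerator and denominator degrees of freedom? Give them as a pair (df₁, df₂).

degrees of freedom = [2, 23]

k = 3 groups, N = 26 total
df = (k−1, N−k) = (3−1, 26−3) = (2, 23)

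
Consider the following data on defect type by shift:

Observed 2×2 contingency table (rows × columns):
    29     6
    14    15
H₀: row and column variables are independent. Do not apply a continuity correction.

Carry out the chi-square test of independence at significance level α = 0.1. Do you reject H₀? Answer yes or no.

reject H₀: yes

Row totals [35, 29], col totals [43, 21], n=64
χ² = (29−23.52)²/23.52 + (6−11.48)²/11.48 + (14−19.48)²/19.48 + (15−9.52)²/9.52 = 8.6028
df = 1
p-value (upper-tail) = 0.00336
At α=0.1: p < α → reject H₀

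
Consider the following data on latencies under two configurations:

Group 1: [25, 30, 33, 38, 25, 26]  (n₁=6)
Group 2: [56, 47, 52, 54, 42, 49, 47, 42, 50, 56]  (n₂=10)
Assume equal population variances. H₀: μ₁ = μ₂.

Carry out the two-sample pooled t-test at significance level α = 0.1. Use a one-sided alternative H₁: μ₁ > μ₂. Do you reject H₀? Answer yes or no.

x̄₁=29.500, s₁=5.244, n₁=6
x̄₂=49.500, s₂=5.126, n₂=10
s_p² = [5·5.244² + 9·5.126²]/14 = 26.7143
SE = √(s_p²·(1/6+1/10)) = 2.6690
t = (29.500−49.500)/2.6690 = -7.4933
df = 14
p-value (one-sided, H₁ greater) = 1.00000
At α=0.1: p ≥ α → fail to reject H₀

reject H₀: no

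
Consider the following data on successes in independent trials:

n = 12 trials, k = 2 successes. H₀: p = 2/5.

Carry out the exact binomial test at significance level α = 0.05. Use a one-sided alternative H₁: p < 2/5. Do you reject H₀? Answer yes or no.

reject H₀: no

Exact binomial: n=12, k=2, p₀=2/5=0.4000
P(X≤2) from Σ C(n,i)·p₀^i·(1−p₀)^(n−i)
p-value (one-sided, H₁ less) = 0.08344
At α=0.05: p ≥ α → fail to reject H₀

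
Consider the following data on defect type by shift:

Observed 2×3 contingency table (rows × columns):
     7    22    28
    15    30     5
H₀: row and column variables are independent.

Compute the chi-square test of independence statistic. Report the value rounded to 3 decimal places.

Row totals [57, 50], col totals [22, 52, 33], n=107
χ² = (7−11.72)²/11.72 + (22−27.70)²/27.70 + (28−17.58)²/17.58 + (15−10.28)²/10.28 + (30−24.30)²/24.30 + (5−15.42)²/15.42 = 19.7969
df = 2

test statistic = 19.797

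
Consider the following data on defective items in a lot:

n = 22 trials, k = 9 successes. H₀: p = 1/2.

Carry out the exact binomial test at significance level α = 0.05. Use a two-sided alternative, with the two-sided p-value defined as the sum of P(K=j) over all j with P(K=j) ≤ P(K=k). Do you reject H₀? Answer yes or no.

reject H₀: no

Exact binomial: n=22, k=9, p₀=1/2=0.5000
P(X=j) = C(n,j)·p₀^j·(1−p₀)^(n−j); p = Σ P(X=j) over j with P(X=j) ≤ P(X=9)
p-value (two-sided) = 0.52347
At α=0.05: p ≥ α → fail to reject H₀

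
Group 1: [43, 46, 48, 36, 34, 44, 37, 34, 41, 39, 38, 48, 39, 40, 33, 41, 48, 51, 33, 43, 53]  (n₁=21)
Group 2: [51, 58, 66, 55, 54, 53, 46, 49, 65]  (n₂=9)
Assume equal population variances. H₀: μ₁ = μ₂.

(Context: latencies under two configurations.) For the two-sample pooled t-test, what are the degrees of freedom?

df = n₁ + n₂ − 2 = 21 + 9 − 2 = 28

degrees of freedom = 28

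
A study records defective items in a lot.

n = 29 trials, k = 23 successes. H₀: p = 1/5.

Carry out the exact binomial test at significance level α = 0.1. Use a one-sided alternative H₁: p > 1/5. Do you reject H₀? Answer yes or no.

reject H₀: yes

Exact binomial: n=29, k=23, p₀=1/5=0.2000
P(X≥23) from Σ C(n,i)·p₀^i·(1−p₀)^(n−i)
p-value (one-sided, H₁ greater) = 0.00000
At α=0.1: p < α → reject H₀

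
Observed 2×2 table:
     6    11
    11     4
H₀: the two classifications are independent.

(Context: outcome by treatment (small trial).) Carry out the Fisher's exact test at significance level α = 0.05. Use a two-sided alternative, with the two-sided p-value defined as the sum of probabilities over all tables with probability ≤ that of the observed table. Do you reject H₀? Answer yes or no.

reject H₀: yes

Margins: r₁=17, r₂=15, c₁=17, c₂=15, n=32
p_obs = C(17,6)·C(15,11)/C(32,17); sum pmf over tables with pmf ≤ p_obs
p-value (two-sided) = 0.04161
At α=0.05: p < α → reject H₀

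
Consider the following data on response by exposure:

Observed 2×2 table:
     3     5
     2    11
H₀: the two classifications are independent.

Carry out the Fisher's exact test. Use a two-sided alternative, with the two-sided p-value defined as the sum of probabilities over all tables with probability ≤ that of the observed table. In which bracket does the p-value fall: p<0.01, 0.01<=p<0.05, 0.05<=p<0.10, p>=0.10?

p-value bracket: p>=0.10

Margins: r₁=8, r₂=13, c₁=5, c₂=16, n=21
p_obs = C(8,3)·C(13,2)/C(21,5); sum pmf over tables with pmf ≤ p_obs
p-value (two-sided) = 0.32537
→ bracket: p>=0.10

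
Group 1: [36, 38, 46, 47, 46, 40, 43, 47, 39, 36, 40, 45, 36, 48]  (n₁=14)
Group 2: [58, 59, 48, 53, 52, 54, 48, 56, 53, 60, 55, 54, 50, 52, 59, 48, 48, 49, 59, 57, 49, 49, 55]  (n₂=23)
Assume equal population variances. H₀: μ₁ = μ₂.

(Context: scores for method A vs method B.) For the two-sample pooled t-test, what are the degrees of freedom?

degrees of freedom = 35

df = n₁ + n₂ − 2 = 14 + 23 − 2 = 35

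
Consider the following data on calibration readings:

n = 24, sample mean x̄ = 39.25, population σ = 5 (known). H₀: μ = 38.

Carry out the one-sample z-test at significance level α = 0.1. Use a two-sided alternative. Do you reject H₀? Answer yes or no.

SE = σ/√n = 5/√24 = 1.0206
z = (x̄−μ₀)/SE = (39.25−38)/1.0206 = 1.2247
p-value (two-sided) = 0.22067
At α=0.1: p ≥ α → fail to reject H₀

reject H₀: no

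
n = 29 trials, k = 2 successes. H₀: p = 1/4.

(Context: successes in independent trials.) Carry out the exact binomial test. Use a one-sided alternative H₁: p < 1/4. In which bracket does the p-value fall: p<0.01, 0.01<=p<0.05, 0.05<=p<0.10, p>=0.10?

p-value bracket: 0.01<=p<0.05

Exact binomial: n=29, k=2, p₀=1/4=0.2500
P(X≤2) from Σ C(n,i)·p₀^i·(1−p₀)^(n−i)
p-value (one-sided, H₁ less) = 0.01328
→ bracket: 0.01<=p<0.05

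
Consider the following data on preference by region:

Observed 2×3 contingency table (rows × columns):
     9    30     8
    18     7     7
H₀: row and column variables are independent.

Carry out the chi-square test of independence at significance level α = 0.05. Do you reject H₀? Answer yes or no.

Row totals [47, 32], col totals [27, 37, 15], n=79
χ² = (9−16.06)²/16.06 + (30−22.01)²/22.01 + (8−8.92)²/8.92 + (18−10.94)²/10.94 + (7−14.99)²/14.99 + (7−6.08)²/6.08 = 15.0588
df = 2
p-value (upper-tail) = 0.00054
At α=0.05: p < α → reject H₀

reject H₀: yes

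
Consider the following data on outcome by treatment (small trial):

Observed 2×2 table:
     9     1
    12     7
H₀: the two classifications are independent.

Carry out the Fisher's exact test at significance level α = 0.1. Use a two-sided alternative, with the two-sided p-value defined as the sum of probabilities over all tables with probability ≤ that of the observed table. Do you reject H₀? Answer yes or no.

Margins: r₁=10, r₂=19, c₁=21, c₂=8, n=29
p_obs = C(10,9)·C(19,12)/C(29,21); sum pmf over tables with pmf ≤ p_obs
p-value (two-sided) = 0.20081
At α=0.1: p ≥ α → fail to reject H₀

reject H₀: no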